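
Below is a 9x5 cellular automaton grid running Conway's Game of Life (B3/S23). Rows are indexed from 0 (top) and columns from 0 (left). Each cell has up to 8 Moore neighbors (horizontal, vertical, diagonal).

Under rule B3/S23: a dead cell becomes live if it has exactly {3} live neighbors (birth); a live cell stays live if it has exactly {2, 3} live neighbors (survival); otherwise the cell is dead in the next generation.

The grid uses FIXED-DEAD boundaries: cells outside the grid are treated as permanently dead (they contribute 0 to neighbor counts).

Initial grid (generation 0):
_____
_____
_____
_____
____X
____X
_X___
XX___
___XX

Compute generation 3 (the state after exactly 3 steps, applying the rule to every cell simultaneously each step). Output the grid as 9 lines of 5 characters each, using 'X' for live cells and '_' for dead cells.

Simulating step by step:
Generation 0 (given above): 7 live cells
Generation 1: 5 live cells
_____
_____
_____
_____
_____
_____
XX___
XXX__
_____
Generation 2: 5 live cells
_____
_____
_____
_____
_____
_____
X_X__
X_X__
_X___
Generation 3: 3 live cells
(generation 3 grid is the final answer)

Answer: _____
_____
_____
_____
_____
_____
_____
X_X__
_X___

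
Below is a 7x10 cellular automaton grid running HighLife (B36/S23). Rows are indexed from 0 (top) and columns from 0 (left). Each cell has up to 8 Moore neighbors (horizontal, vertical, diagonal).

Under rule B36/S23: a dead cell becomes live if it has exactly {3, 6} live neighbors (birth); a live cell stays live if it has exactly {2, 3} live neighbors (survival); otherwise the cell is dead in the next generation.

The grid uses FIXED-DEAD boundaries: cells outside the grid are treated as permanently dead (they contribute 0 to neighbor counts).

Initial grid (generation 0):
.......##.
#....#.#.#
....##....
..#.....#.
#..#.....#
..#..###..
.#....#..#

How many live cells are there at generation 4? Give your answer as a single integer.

Simulating step by step:
Generation 0 (given above): 20 live cells
Generation 1: 27 live cells
......###.
....##.#..
....###.#.
...##.....
.###..###.
.##..####.
.....###..
Generation 2: 16 live cells
.....####.
....#.#...
......##..
........#.
.#......#.
.#.##.....
.....#..#.
Generation 3: 13 live cells
.....###..
.......##.
.....###..
........#.
..#.......
..#.#.....
....#.....
Generation 4: 9 live cells
......###.
........#.
......#...
......##..
...#......
..........
...#......
Population at generation 4: 9

Answer: 9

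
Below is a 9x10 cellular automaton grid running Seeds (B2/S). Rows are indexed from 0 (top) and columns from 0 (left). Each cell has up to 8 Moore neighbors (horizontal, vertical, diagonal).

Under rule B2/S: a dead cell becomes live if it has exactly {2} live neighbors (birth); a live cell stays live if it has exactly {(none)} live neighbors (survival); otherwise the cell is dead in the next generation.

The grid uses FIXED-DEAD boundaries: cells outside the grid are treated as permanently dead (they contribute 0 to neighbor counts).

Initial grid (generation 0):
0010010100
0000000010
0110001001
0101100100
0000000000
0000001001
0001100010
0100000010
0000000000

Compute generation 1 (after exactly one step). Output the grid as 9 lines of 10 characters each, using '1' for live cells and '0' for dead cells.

Answer: 0000001010
0001010001
1000110000
1000011010
0011111110
0001110110
0010010000
0011100101
0000000000

Derivation:
Simulating step by step:
Generation 0 (given above): 19 live cells
Generation 1: 31 live cells
(generation 1 grid is the final answer)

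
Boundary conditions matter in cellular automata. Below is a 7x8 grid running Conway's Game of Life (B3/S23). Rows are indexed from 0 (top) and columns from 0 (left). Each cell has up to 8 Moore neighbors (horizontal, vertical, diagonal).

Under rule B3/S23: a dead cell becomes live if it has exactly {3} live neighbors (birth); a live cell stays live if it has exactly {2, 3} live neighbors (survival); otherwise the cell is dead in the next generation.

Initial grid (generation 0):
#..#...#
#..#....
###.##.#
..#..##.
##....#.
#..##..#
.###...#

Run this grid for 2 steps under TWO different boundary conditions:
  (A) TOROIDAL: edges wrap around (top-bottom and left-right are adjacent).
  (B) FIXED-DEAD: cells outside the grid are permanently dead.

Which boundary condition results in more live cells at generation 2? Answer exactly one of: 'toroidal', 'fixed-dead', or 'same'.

Answer: toroidal

Derivation:
Under TOROIDAL boundary, generation 2:
..######
#.#...#.
.##..###
......#.
.#.....#
#...#.#.
..#...##
Population = 23

Under FIXED-DEAD boundary, generation 2:
........
.#.###..
..#..##.
#......#
#.......
#.....##
.##.##..
Population = 17

Comparison: toroidal=23, fixed-dead=17 -> toroidal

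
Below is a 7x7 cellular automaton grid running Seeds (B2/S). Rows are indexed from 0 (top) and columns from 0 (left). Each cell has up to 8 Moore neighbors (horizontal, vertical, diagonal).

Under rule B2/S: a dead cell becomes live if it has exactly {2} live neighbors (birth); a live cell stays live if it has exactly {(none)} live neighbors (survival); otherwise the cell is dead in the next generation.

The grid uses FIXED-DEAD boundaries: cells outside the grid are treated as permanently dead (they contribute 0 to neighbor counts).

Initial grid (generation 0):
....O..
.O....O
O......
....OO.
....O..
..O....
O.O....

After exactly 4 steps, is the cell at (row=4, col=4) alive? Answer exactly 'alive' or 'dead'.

Simulating step by step:
Generation 0 (given above): 10 live cells
Generation 1: 8 live cells
.....O.
O....O.
.O..O.O
...O...
.......
.......
...O...
Generation 2: 9 live cells
....O.O
.O.....
O.OO...
..O.OO.
.......
.......
.......
Generation 3: 8 live cells
.....O.
O...OO.
.....O.
.......
...OOO.
.......
.......
Generation 4: 6 live cells
......O
.......
......O
...O..O
.......
...O.O.
.......

Cell (4,4) at generation 4: 0 -> dead

Answer: dead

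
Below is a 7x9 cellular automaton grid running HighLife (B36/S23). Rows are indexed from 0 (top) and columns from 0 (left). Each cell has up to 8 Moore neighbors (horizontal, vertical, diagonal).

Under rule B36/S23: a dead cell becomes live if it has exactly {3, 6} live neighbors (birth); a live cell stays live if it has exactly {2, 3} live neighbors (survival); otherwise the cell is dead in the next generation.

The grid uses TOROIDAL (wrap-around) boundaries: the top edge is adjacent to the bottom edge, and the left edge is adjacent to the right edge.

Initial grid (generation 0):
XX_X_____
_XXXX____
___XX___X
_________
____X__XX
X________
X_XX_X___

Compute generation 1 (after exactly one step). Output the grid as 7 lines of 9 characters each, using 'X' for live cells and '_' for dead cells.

Answer: X________
_X_______
____X____
___XX__XX
________X
XX_XX____
X_XXX___X

Derivation:
Simulating step by step:
Generation 0 (given above): 18 live cells
Generation 1: 17 live cells
(generation 1 grid is the final answer)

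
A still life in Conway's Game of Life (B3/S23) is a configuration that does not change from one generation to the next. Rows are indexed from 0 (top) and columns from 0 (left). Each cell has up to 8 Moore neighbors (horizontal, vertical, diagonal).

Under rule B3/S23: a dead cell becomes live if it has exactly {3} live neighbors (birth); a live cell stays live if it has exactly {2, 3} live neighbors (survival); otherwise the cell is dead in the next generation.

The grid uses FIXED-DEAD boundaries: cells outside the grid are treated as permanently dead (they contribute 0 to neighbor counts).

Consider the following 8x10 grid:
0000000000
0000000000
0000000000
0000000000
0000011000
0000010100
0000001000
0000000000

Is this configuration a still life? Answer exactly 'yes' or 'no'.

Answer: yes

Derivation:
Compute generation 1 and compare to generation 0 (given above):
Generation 1:
0000000000
0000000000
0000000000
0000000000
0000011000
0000010100
0000001000
0000000000
The grids are IDENTICAL -> still life.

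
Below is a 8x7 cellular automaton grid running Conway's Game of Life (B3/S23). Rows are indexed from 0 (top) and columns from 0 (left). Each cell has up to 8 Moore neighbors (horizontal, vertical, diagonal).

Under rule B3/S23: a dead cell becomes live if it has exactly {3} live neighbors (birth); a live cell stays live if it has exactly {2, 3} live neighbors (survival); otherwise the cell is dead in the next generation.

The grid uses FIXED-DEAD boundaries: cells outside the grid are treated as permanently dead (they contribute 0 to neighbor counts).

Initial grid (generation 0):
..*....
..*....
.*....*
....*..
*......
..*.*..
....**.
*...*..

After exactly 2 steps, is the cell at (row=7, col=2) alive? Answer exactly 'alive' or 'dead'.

Answer: dead

Derivation:
Simulating step by step:
Generation 0 (given above): 12 live cells
Generation 1: 10 live cells
.......
.**....
.......
.......
...*...
...***.
....**.
....**.
Generation 2: 6 live cells
.......
.......
.......
.......
...*...
...*.*.
......*
....**.

Cell (7,2) at generation 2: 0 -> dead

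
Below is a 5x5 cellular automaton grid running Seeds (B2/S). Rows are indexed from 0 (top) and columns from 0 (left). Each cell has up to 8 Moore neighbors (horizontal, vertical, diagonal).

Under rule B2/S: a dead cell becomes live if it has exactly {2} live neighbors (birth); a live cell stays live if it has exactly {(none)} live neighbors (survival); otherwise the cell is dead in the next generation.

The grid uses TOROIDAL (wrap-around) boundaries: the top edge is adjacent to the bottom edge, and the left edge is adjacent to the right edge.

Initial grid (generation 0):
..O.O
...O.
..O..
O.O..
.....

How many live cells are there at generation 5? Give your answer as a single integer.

Simulating step by step:
Generation 0 (given above): 6 live cells
Generation 1: 7 live cells
.....
.O..O
....O
...O.
O.O.O
Generation 2: 6 live cells
..O..
...O.
..O..
.OO..
.O...
Generation 3: 7 live cells
.O.O.
.O...
.....
O..O.
O..O.
Generation 4: 7 live cells
.....
O....
OOO.O
.OO..
.....
Generation 5: 5 live cells
.....
..OO.
.....
....O
.OO..
Population at generation 5: 5

Answer: 5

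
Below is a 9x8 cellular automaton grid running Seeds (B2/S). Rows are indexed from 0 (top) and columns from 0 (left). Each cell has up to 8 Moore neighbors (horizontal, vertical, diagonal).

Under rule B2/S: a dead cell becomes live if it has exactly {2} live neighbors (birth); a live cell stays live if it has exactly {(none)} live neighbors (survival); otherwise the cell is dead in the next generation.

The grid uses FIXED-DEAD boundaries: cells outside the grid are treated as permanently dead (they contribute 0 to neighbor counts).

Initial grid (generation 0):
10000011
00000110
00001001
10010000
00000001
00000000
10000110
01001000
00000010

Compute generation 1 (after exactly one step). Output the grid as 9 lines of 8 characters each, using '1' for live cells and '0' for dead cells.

Simulating step by step:
Generation 0 (given above): 16 live cells
Generation 1: 12 live cells
(generation 1 grid is the final answer)

Answer: 00000000
00001000
00010000
00001011
00000000
00000101
01001000
10000001
00000100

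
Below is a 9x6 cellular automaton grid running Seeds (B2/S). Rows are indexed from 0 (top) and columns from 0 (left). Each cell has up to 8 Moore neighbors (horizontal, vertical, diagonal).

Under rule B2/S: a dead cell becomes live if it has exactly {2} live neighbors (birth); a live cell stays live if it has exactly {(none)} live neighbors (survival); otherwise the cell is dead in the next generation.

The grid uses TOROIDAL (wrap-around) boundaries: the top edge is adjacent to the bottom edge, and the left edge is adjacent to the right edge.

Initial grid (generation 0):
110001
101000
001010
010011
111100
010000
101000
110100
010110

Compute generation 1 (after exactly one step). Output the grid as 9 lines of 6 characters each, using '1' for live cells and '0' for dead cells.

Simulating step by step:
Generation 0 (given above): 23 live cells
Generation 1: 4 live cells
(generation 1 grid is the final answer)

Answer: 000000
000010
000000
000000
000000
000001
000101
000000
000000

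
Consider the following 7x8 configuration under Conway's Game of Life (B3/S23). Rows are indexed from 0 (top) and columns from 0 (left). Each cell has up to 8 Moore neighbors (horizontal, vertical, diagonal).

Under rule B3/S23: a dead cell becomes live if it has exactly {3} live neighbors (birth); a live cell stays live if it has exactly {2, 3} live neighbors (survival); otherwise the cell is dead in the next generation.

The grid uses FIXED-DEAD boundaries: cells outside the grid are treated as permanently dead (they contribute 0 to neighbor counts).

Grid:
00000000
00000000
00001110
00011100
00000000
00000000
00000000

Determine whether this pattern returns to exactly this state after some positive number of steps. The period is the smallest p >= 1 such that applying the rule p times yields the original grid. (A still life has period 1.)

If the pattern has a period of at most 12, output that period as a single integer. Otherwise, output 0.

Simulating and comparing each generation to the original:
Gen 0 (original, given above): 6 live cells
Gen 1: 6 live cells, differs from original
Gen 2: 6 live cells, MATCHES original -> period = 2

Answer: 2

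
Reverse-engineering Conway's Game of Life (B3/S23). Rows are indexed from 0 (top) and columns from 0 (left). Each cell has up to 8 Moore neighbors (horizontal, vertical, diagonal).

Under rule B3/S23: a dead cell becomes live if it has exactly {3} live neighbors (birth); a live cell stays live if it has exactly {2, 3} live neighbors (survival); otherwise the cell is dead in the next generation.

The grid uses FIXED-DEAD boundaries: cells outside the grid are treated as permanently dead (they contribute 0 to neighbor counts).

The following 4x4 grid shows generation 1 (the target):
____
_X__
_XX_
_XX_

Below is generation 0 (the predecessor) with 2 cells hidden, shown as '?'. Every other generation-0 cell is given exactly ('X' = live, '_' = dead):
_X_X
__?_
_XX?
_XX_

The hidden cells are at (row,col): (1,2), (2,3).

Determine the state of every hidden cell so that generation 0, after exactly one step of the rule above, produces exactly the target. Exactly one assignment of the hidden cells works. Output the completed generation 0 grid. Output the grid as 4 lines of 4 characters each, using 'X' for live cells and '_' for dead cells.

Hidden generation-0 cells (in order): (1,2), (2,3).
A hidden cell only influences target cells in its own 3x3 neighborhood. Try each of the 2^2 = 4 assignments, step the completed generation 0 forward once under B3/S23, and compare with the target:
  (1,2)=_ (2,3)=_ -> step reproduces the target at every cell -> ACCEPT
  (1,2)=_ (2,3)=X -> step gives (1,3)='X' but target has '_' -> reject
  (1,2)=X (2,3)=_ -> step gives (0,2)='X' but target has '_' -> reject
  (1,2)=X (2,3)=X -> step gives (0,2)='X' but target has '_' -> reject
Unique solution: (1,2)=dead, (2,3)=dead.
Check: live-neighbor counts of every cell in the completed generation 0:
1020
2342
2332
2332
Applying B3/S23 to generation 0 with these counts gives:
____
_X__
_XX_
_XX_
which matches the target exactly.

Answer: _X_X
____
_XX_
_XX_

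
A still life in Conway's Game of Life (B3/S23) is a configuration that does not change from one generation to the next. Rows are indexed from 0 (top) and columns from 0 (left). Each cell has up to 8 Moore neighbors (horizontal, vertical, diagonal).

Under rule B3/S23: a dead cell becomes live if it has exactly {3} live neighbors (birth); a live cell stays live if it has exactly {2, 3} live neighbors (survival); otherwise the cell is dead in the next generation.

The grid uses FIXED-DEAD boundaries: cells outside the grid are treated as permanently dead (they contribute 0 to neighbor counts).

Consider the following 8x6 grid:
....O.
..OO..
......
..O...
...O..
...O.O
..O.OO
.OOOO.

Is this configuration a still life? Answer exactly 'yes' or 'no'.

Answer: no

Derivation:
Compute generation 1 and compare to generation 0 (given above):
Generation 1:
...O..
...O..
..OO..
......
..OOO.
..OO.O
.O...O
.OO.OO
Cell (0,3) differs: gen0=0 vs gen1=1 -> NOT a still life.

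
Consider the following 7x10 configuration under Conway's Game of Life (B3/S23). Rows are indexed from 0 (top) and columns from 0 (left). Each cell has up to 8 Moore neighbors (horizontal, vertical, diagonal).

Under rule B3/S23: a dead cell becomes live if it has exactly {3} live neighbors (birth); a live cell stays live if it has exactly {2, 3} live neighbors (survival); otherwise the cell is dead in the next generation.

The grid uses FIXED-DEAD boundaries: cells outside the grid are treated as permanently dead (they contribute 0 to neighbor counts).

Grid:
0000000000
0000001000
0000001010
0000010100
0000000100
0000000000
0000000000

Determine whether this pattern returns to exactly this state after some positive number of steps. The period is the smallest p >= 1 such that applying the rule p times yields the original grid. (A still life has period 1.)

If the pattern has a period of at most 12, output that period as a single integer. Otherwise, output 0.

Answer: 2

Derivation:
Simulating and comparing each generation to the original:
Gen 0 (original, given above): 6 live cells
Gen 1: 6 live cells, differs from original
Gen 2: 6 live cells, MATCHES original -> period = 2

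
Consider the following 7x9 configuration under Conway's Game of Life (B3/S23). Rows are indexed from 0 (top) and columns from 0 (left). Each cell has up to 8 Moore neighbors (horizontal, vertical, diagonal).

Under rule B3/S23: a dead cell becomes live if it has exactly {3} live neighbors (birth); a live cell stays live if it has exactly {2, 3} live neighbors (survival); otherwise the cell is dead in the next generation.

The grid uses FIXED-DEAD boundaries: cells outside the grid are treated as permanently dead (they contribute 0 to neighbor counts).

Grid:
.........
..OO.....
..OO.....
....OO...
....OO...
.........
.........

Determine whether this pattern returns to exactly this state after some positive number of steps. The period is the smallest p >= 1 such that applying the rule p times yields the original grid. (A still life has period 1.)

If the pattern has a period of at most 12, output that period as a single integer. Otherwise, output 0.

Answer: 2

Derivation:
Simulating and comparing each generation to the original:
Gen 0 (original, given above): 8 live cells
Gen 1: 6 live cells, differs from original
Gen 2: 8 live cells, MATCHES original -> period = 2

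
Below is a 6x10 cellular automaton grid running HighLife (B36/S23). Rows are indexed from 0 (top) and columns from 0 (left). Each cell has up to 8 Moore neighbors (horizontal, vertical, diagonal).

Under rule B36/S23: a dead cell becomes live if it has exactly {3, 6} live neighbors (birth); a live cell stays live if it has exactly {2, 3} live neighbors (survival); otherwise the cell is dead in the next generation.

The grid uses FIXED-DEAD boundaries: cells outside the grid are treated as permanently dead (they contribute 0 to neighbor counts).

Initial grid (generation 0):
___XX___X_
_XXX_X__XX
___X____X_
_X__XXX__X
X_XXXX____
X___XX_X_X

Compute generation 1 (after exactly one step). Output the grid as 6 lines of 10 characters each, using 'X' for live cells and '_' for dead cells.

Simulating step by step:
Generation 0 (given above): 26 live cells
Generation 1: 20 live cells
(generation 1 grid is the final answer)

Answer: ___XX___XX
_______XXX
_X_X__XXX_
_X____X___
X_X_____X_
_X___XX___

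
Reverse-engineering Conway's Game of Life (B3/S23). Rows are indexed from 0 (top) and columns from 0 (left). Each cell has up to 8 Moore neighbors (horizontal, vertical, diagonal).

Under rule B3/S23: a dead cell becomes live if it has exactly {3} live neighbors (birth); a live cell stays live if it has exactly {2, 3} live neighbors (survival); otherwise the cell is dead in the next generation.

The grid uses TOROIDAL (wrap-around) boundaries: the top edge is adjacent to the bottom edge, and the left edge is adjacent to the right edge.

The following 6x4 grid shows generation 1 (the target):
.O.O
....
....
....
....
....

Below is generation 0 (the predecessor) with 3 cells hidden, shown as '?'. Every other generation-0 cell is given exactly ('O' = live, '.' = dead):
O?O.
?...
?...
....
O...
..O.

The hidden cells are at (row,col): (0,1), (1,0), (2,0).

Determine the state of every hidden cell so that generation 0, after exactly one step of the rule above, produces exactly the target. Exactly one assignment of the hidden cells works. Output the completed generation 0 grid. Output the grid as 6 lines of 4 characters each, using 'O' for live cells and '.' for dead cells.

Answer: O.O.
....
....
....
O...
..O.

Derivation:
Hidden generation-0 cells (in order): (0,1), (1,0), (2,0).
A hidden cell only influences target cells in its own 3x3 neighborhood. Try each of the 2^3 = 8 assignments, step the completed generation 0 forward once under B3/S23, and compare with the target:
  (0,1)=. (1,0)=. (2,0)=. -> step reproduces the target at every cell -> ACCEPT
  (0,1)=. (1,0)=. (2,0)=O -> step gives (1,1)='O' but target has '.' -> reject
  (0,1)=. (1,0)=O (2,0)=. -> step gives (0,1)='.' but target has 'O' -> reject
  (0,1)=. (1,0)=O (2,0)=O -> step gives (0,1)='.' but target has 'O' -> reject
  (0,1)=O (1,0)=. (2,0)=. -> step gives (0,2)='O' but target has '.' -> reject
  (0,1)=O (1,0)=. (2,0)=O -> step gives (0,2)='O' but target has '.' -> reject
  (0,1)=O (1,0)=O (2,0)=. -> step gives (0,0)='O' but target has '.' -> reject
  (0,1)=O (1,0)=O (2,0)=O -> step gives (0,0)='O' but target has '.' -> reject
Unique solution: (0,1)=dead, (1,0)=dead, (2,0)=dead.
Check: live-neighbor counts of every cell in the completed generation 0:
0313
1212
0000
1101
0212
2414
Applying B3/S23 to generation 0 with these counts gives:
.O.O
....
....
....
....
....
which matches the target exactly.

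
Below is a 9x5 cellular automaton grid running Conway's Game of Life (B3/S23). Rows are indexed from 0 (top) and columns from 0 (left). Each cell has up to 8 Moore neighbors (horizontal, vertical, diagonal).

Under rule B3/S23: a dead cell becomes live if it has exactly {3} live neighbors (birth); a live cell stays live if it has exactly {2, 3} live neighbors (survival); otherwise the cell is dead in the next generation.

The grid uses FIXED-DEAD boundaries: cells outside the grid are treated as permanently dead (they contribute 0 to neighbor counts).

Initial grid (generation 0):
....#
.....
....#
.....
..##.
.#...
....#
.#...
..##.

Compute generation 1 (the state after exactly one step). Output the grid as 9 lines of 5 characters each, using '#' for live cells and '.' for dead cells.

Answer: .....
.....
.....
...#.
..#..
..##.
.....
..##.
..#..

Derivation:
Simulating step by step:
Generation 0 (given above): 9 live cells
Generation 1: 7 live cells
(generation 1 grid is the final answer)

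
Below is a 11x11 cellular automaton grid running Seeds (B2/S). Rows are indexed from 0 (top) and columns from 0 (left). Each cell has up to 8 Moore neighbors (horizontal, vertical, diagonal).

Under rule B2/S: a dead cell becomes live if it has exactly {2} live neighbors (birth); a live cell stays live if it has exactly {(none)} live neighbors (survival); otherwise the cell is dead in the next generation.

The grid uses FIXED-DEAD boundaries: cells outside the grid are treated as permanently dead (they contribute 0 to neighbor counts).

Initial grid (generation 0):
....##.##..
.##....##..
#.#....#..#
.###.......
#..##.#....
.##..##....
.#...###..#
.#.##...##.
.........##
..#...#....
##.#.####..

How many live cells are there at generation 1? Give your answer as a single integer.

Simulating step by step:
Generation 0 (given above): 44 live cells
Generation 1: 23 live cells
.###.....#.
#...##.....
......#..#.
.....###...
.......#...
...........
...........
#..........
.#..##.#...
#..##.....#
....#......
Population at generation 1: 23

Answer: 23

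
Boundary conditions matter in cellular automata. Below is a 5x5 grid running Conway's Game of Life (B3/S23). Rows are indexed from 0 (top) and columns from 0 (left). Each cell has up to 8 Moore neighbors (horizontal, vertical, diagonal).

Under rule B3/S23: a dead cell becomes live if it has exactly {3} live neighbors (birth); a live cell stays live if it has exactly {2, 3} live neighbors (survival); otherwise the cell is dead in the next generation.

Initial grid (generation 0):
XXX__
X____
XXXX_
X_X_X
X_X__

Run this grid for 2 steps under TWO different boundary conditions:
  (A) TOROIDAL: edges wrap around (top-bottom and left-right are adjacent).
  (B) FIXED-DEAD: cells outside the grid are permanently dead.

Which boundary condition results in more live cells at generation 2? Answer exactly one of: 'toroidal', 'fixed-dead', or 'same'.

Under TOROIDAL boundary, generation 2:
_XX_X
_X___
__XX_
__XX_
_X_X_
Population = 10

Under FIXED-DEAD boundary, generation 2:
_____
X__X_
_XXX_
_XXX_
_____
Population = 8

Comparison: toroidal=10, fixed-dead=8 -> toroidal

Answer: toroidal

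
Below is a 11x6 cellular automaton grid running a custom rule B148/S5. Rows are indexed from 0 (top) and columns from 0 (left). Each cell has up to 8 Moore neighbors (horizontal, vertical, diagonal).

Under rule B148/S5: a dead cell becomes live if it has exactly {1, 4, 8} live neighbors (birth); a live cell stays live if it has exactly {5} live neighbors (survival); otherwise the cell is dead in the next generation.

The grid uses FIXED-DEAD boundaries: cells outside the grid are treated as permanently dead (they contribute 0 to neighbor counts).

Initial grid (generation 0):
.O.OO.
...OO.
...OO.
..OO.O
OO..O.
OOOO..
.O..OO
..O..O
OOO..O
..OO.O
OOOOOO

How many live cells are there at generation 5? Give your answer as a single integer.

Answer: 22

Derivation:
Simulating step by step:
Generation 0 (given above): 35 live cells
Generation 1: 19 live cells
O.....
OOOOO.
.OOOO.
......
.O....
.O..O.
...O..
....O.
...OO.
O..O..
......
Generation 2: 25 live cells
.O...O
.OOO..
..OO..
..O..O
...OOO
.....O
OO....
...O..
OO....
.O...O
OOOOO.
Generation 3: 17 live cells
..O...
..O..O
OOO..O
......
.O....
....O.
...O.O
OO..O.
...O.O
.O....
......
Generation 4: 20 live cells
....OO
......
......
.O.OOO
O.OOOO
OO....
....O.
......
......
O..O.O
OOO...
Generation 5: 22 live cells
...O..
...O..
OO....
..O.O.
....O.
...OO.
..OO.O
...OOO
OOOO.O
.O....
.....O
Population at generation 5: 22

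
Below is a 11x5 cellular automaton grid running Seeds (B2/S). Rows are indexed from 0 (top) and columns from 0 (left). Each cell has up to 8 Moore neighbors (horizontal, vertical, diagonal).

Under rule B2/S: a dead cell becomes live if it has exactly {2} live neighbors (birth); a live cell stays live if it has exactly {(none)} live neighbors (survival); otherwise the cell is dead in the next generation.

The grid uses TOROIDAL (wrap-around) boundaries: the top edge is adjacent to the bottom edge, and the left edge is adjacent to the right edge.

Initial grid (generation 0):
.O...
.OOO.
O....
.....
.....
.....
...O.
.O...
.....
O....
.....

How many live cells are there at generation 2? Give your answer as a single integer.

Answer: 13

Derivation:
Simulating step by step:
Generation 0 (given above): 8 live cells
Generation 1: 11 live cells
O..O.
....O
...OO
.....
.....
.....
..O..
..O..
OO...
.....
OO...
Generation 2: 13 live cells
..O..
..O..
O....
...OO
.....
.....
.O.O.
O..O.
..O..
..O.O
..O..
Population at generation 2: 13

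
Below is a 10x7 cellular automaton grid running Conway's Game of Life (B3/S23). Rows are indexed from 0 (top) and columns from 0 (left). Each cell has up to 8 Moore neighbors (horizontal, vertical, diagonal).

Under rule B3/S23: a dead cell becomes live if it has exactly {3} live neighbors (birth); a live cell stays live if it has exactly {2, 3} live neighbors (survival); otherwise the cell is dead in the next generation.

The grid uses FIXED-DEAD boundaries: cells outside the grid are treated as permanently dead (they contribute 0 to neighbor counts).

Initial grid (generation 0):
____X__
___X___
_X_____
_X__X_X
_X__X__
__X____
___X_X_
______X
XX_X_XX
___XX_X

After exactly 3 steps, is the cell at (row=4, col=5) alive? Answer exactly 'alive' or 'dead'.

Simulating step by step:
Generation 0 (given above): 20 live cells
Generation 1: 21 live cells
_______
_______
__X____
XXX__X_
_XXX_X_
__XXX__
_______
__X___X
__XX__X
__XXX_X
Generation 2: 16 live cells
_______
_______
__X____
X___X__
X____X_
_X__X__
__X____
__XX___
_X__X_X
__X_XX_
Generation 3: 16 live cells
_______
_______
_______
_X_____
XX__XX_
_X_____
_XX____
_XXX___
_X__X__
___XXX_

Cell (4,5) at generation 3: 1 -> alive

Answer: alive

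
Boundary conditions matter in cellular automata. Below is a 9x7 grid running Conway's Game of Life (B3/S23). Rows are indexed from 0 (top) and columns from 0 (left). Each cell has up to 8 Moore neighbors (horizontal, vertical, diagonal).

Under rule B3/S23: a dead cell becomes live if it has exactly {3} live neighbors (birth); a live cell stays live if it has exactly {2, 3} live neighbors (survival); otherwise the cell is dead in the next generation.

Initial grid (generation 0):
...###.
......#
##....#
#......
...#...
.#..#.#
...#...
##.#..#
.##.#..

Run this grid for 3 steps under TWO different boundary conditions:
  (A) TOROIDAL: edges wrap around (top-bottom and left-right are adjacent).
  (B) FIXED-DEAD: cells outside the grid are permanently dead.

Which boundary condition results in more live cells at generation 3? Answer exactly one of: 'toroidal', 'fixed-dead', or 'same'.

Answer: toroidal

Derivation:
Under TOROIDAL boundary, generation 3:
..#.#..
..#.#..
.##...#
.#...##
...#.#.
...#.#.
......#
.#.....
.#..###
Population = 20

Under FIXED-DEAD boundary, generation 3:
....##.
....##.
##.....
.......
...#...
#..##..
.#..###
.....#.
....#..
Population = 16

Comparison: toroidal=20, fixed-dead=16 -> toroidal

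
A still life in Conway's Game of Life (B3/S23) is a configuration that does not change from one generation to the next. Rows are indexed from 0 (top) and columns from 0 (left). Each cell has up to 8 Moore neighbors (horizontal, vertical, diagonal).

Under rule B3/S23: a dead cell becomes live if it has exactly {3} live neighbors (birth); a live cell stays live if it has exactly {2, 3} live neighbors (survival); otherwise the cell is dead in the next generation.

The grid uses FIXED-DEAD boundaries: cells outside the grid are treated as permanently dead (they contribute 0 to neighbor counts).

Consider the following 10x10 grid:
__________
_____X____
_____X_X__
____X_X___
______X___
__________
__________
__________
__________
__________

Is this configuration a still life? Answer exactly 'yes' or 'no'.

Answer: no

Derivation:
Compute generation 1 and compare to generation 0 (given above):
Generation 1:
__________
______X___
____XX____
______XX__
_____X____
__________
__________
__________
__________
__________
Cell (1,5) differs: gen0=1 vs gen1=0 -> NOT a still life.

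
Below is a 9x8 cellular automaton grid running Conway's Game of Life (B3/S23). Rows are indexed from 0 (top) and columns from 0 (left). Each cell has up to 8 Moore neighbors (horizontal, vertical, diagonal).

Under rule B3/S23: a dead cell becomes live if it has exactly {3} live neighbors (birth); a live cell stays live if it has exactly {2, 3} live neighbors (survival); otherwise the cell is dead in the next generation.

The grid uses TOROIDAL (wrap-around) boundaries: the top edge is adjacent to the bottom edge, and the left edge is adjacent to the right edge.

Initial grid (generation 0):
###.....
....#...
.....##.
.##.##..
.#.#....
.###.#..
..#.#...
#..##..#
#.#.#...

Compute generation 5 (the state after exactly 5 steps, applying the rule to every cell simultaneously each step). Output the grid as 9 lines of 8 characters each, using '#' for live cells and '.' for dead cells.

Simulating step by step:
Generation 0 (given above): 25 live cells
Generation 1: 24 live cells
#.#.....
.#...#..
...#..#.
.######.
#....#..
.#......
#....#..
#.#.##.#
..#.#...
Generation 2: 33 live cells
..##....
.##.....
.#.#..#.
.###..##
#..#.##.
##......
#...####
#...####
#.#.##.#
Generation 3: 16 live cells
#...#...
.#......
...#..##
.#.#....
...####.
.#......
....#...
........
#.#.....
Generation 4: 11 live cells
#.......
#......#
#.......
...#...#
...###..
...#....
........
........
.#......
Generation 5: 11 live cells
(generation 5 grid is the final answer)

Answer: ##.....#
##.....#
#.......
...#....
..##....
...#....
........
........
........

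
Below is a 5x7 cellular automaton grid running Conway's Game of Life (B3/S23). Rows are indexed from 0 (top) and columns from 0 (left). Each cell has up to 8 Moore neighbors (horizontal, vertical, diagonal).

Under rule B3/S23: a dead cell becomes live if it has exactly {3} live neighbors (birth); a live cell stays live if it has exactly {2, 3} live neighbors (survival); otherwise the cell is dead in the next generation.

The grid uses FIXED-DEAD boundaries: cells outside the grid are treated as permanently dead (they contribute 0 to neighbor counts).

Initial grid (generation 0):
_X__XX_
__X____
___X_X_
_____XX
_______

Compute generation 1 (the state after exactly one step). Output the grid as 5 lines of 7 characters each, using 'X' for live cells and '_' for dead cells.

Simulating step by step:
Generation 0 (given above): 8 live cells
Generation 1: 9 live cells
(generation 1 grid is the final answer)

Answer: _______
__XX_X_
____XXX
____XXX
_______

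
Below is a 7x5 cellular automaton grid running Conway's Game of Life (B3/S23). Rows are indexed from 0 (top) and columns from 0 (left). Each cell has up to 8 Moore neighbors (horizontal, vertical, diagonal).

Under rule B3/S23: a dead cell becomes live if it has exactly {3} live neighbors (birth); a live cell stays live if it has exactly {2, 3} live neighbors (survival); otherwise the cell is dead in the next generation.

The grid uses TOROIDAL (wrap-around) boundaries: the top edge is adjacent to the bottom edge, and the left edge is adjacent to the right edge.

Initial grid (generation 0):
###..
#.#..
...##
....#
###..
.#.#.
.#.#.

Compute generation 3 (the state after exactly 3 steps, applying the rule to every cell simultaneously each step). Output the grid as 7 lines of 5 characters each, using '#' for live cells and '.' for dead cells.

Simulating step by step:
Generation 0 (given above): 15 live cells
Generation 1: 20 live cells
#..##
#.#..
#..##
.##.#
#####
...##
...##
Generation 2: 6 live cells
###..
..#..
.....
.....
.....
.#...
..#..
Generation 3: 5 live cells
(generation 3 grid is the final answer)

Answer: ..##.
..#..
.....
.....
.....
.....
#.#..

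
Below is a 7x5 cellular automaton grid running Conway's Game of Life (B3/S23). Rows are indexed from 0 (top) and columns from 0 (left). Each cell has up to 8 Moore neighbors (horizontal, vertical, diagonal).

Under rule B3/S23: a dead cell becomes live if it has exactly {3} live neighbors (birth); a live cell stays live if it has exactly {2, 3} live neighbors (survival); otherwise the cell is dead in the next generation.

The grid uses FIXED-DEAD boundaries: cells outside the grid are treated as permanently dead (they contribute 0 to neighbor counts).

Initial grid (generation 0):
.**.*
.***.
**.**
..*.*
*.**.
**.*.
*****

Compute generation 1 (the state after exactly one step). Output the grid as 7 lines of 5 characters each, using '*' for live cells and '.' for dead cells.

Answer: .*...
.....
*...*
*...*
*...*
.....
*..**

Derivation:
Simulating step by step:
Generation 0 (given above): 23 live cells
Generation 1: 10 live cells
(generation 1 grid is the final answer)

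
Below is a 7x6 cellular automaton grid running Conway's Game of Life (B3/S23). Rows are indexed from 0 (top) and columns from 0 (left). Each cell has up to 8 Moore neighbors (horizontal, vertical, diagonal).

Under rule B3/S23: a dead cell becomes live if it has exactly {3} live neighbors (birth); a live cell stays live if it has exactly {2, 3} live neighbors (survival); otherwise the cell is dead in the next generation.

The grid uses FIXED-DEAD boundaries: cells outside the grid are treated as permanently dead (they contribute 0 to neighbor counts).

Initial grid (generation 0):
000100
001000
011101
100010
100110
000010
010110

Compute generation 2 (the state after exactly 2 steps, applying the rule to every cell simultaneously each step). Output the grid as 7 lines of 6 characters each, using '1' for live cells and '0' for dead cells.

Simulating step by step:
Generation 0 (given above): 15 live cells
Generation 1: 15 live cells
000000
010010
011110
100001
000111
001001
000110
Generation 2: 16 live cells
(generation 2 grid is the final answer)

Answer: 000000
010010
111111
010001
000101
001001
000110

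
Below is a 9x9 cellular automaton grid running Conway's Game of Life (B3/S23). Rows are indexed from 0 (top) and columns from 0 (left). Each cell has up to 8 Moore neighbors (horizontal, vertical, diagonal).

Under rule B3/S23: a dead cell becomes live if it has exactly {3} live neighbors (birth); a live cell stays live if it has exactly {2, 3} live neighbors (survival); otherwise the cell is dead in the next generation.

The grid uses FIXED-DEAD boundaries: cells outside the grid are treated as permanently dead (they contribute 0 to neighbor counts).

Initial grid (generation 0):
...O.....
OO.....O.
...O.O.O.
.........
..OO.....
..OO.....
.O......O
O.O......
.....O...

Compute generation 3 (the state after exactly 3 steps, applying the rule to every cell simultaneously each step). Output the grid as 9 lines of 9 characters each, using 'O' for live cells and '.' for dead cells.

Simulating step by step:
Generation 0 (given above): 16 live cells
Generation 1: 14 live cells
.........
..O.O.O..
......O..
..OOO....
..OO.....
.O.O.....
.O.O.....
.O.......
.........
Generation 2: 12 live cells
.........
.....O...
..O.O....
..O.O....
.O.......
.O.OO....
OO.......
..O......
.........
Generation 3: 11 live cells
(generation 3 grid is the final answer)

Answer: .........
.........
....OO...
.OO......
.O..O....
.O.......
OO.O.....
.O.......
.........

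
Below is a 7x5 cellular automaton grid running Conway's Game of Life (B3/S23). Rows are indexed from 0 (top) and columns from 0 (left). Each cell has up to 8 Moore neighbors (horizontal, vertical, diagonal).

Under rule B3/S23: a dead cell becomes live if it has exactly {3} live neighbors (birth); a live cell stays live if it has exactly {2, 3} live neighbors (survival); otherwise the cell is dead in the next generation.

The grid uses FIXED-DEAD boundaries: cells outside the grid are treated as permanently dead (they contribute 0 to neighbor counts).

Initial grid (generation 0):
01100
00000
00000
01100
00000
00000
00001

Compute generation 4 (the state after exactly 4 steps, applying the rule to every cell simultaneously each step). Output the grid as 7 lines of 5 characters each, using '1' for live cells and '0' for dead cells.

Simulating step by step:
Generation 0 (given above): 5 live cells
Generation 1: 0 live cells
00000
00000
00000
00000
00000
00000
00000
Generation 2: 0 live cells
00000
00000
00000
00000
00000
00000
00000
Generation 3: 0 live cells
00000
00000
00000
00000
00000
00000
00000
Generation 4: 0 live cells
(generation 4 grid is the final answer)

Answer: 00000
00000
00000
00000
00000
00000
00000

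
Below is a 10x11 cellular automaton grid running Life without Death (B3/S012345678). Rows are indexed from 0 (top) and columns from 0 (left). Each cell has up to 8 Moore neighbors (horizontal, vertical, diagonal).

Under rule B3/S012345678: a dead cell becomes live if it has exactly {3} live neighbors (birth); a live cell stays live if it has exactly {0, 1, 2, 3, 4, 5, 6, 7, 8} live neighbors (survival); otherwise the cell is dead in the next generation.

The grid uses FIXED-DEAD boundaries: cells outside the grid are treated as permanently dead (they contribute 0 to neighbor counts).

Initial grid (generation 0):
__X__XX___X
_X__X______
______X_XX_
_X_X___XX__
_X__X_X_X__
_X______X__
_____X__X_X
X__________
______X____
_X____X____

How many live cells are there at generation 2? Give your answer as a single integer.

Simulating step by step:
Generation 0 (given above): 26 live cells
Generation 1: 37 live cells
__X__XX___X
_X__X_XX_X_
__X___X_XX_
_XXX_XXXX__
XX__X_X_XX_
_X___X__X__
_____X__XXX
X__________
______X____
_X____X____
Generation 2: 50 live cells
__X__XXX__X
_XXXX_XX_XX
__X_X_X_XX_
XXXXXXXXX__
XX_XX_X_XX_
XX__XXX_X_X
_____X__XXX
X________X_
______X____
_X____X____
Population at generation 2: 50

Answer: 50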